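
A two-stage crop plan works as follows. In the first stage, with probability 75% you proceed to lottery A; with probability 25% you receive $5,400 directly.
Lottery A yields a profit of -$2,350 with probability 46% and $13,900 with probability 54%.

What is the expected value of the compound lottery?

$6,168.75

EV(A) = 0.46 × (-2350) + 0.54 × 13900 = -1081 + 7506 = 6425
Branch B: 5400 (certain)
Overall = 0.75 × 6425 + 0.25 × 5400 = 4818.75 + 1350 = 6168.75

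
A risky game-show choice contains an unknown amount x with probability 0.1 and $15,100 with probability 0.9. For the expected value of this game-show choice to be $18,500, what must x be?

0.1·x + 0.9·15100 = 18500
0.1·x = 18500 − 13590 = 4910
x = 4910 / 0.1 = 49100

x = $49,100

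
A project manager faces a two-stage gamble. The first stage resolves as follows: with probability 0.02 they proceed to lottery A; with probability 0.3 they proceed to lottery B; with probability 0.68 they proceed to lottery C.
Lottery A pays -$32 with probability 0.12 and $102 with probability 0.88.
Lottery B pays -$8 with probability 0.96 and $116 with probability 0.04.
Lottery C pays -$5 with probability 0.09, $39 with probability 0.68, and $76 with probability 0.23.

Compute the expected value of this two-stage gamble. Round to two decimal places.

EV(A) = 0.12 × (-32) + 0.88 × 102 = -3.84 + 89.76 = 85.92
EV(B) = 0.96 × (-8) + 0.04 × 116 = -7.68 + 4.64 = -3.04
EV(C) = 0.09 × (-5) + 0.68 × 39 + 0.23 × 76 = -0.45 + 26.52 + 17.48 = 43.55
Overall = 0.02 × 85.92 + 0.3 × (-3.04) + 0.68 × 43.55 = 1.7184 − 0.912 + 29.614 = 30.4204

$30.42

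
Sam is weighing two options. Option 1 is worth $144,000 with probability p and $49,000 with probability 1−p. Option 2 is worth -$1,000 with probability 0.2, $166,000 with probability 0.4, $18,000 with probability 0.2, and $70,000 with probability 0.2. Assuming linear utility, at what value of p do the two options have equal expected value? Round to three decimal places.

p = 0.366

EV(Option 2) = 0.2 × (-1000) + 0.4 × 166000 + 0.2 × 18000 + 0.2 × 70000 = -200 + 66400 + 3600 + 14000 = 83800
p·144000 + (1−p)·49000 = 83800
95000p + 49000 = 83800
p = (83800 − 49000) / 95000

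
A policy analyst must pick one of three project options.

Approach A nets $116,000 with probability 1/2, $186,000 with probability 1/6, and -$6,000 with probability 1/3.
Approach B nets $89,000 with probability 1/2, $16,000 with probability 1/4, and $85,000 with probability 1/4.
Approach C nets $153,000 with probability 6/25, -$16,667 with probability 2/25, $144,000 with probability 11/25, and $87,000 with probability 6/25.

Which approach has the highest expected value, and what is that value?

Approach C ($119,626.64)

Approach A = 1/2 × 116000 + 1/6 × 186000 + 1/3 × (-6000) = 58000 + 31000 − 2000 = 87000
Approach B = 1/2 × 89000 + 1/4 × 16000 + 1/4 × 85000 = 44500 + 4000 + 21250 = 69750
Approach C = 6/25 × 153000 + 2/25 × (-16667) + 11/25 × 144000 + 6/25 × 87000 = 36720 − 1333.36 + 63360 + 20880 = 119626.64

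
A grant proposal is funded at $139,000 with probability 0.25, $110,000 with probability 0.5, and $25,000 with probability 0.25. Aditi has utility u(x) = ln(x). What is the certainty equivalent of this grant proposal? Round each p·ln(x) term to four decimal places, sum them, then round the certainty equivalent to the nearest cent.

E[u] = 0.25·ln(139000) + 0.5·ln(110000) + 0.25·ln(25000) = 2.9606 + 5.8041 + 2.5317 = 11.2964
CE = e^11.2964 ≈ 80531.20

$80,531.20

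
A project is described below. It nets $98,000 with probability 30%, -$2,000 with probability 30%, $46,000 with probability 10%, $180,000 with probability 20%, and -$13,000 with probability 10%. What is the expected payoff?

$68,100

EV = 0.3 × 98000 + 0.3 × (-2000) + 0.1 × 46000 + 0.2 × 180000 + 0.1 × (-13000) = 29400 − 600 + 4600 + 36000 − 1300 = 68100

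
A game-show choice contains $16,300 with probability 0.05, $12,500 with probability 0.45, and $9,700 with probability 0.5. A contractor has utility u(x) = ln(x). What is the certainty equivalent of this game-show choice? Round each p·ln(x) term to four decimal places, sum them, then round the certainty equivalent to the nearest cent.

E[u] = 0.05·ln(16300) + 0.45·ln(12500) + 0.5·ln(9700) = 0.4849 + 4.2451 + 4.5899 = 9.3199
CE = e^9.3199 ≈ 11157.87

$11,157.87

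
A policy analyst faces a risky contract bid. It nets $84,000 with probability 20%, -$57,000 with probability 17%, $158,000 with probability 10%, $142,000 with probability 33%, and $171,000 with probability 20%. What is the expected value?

EV = 0.2 × 84000 + 0.17 × (-57000) + 0.1 × 158000 + 0.33 × 142000 + 0.2 × 171000 = 16800 − 9690 + 15800 + 46860 + 34200 = 103970

$103,970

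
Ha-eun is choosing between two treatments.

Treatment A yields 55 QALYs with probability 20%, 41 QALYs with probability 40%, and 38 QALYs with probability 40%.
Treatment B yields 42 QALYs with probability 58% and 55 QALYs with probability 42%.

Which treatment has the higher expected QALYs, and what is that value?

Treatment A = 0.2 × 55 + 0.4 × 41 + 0.4 × 38 = 11 + 16.4 + 15.2 = 42.6
Treatment B = 0.58 × 42 + 0.42 × 55 = 24.36 + 23.1 = 47.46

Treatment B (47.46 QALYs)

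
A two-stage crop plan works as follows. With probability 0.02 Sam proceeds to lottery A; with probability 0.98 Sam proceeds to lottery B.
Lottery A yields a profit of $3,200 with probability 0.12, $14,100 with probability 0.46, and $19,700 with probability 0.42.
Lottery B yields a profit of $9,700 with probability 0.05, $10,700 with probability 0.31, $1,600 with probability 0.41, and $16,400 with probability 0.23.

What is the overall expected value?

$8,368.28

EV(A) = 0.12 × 3200 + 0.46 × 14100 + 0.42 × 19700 = 384 + 6486 + 8274 = 15144
EV(B) = 0.05 × 9700 + 0.31 × 10700 + 0.41 × 1600 + 0.23 × 16400 = 485 + 3317 + 656 + 3772 = 8230
Overall = 0.02 × 15144 + 0.98 × 8230 = 302.88 + 8065.4 = 8368.28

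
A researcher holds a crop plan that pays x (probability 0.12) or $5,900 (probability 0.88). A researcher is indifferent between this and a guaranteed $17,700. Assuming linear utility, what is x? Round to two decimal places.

x = $104,233.33

0.12·x + 0.88·5900 = 17700
0.12·x = 17700 − 5192 = 12508
x = 12508 / 0.12 = 104233.3333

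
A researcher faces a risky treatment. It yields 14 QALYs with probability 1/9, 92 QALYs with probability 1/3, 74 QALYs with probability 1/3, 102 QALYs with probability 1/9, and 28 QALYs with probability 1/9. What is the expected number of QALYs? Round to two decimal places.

EV = 1/9 × 14 + 1/3 × 92 + 1/3 × 74 + 1/9 × 102 + 1/9 × 28 = 1.5556 + 30.6667 + 24.6667 + 11.3333 + 3.1111 = 71.3333

71.33 QALYs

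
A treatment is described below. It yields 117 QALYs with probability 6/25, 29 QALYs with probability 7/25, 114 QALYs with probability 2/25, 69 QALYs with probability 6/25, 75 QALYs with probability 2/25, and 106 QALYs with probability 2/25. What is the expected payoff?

76.36 QALYs

EV = 6/25 × 117 + 7/25 × 29 + 2/25 × 114 + 6/25 × 69 + 2/25 × 75 + 2/25 × 106 = 28.08 + 8.12 + 9.12 + 16.56 + 6 + 8.48 = 76.36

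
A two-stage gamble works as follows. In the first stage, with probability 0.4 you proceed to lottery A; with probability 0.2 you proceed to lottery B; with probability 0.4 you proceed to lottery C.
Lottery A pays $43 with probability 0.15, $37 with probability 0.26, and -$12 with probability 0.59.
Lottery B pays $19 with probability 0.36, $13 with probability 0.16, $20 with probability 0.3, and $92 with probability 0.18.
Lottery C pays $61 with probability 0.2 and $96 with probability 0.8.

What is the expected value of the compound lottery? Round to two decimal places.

$45.49

EV(A) = 0.15 × 43 + 0.26 × 37 + 0.59 × (-12) = 6.45 + 9.62 − 7.08 = 8.99
EV(B) = 0.36 × 19 + 0.16 × 13 + 0.3 × 20 + 0.18 × 92 = 6.84 + 2.08 + 6 + 16.56 = 31.48
EV(C) = 0.2 × 61 + 0.8 × 96 = 12.2 + 76.8 = 89
Overall = 0.4 × 8.99 + 0.2 × 31.48 + 0.4 × 89 = 3.596 + 6.296 + 35.6 = 45.492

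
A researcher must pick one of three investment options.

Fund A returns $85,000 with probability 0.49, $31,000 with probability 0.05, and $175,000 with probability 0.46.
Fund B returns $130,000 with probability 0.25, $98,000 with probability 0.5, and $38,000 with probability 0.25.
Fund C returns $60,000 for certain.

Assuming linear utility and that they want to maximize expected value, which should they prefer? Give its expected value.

Fund A ($123,700)

Fund A = 0.49 × 85000 + 0.05 × 31000 + 0.46 × 175000 = 41650 + 1550 + 80500 = 123700
Fund B = 0.25 × 130000 + 0.5 × 98000 + 0.25 × 38000 = 32500 + 49000 + 9500 = 91000
Fund C: 60000 (certain)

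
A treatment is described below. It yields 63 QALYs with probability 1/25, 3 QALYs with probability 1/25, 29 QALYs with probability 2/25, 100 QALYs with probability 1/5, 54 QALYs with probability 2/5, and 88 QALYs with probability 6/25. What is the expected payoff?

67.68 QALYs

EV = 1/25 × 63 + 1/25 × 3 + 2/25 × 29 + 1/5 × 100 + 2/5 × 54 + 6/25 × 88 = 2.52 + 0.12 + 2.32 + 20 + 21.6 + 21.12 = 67.68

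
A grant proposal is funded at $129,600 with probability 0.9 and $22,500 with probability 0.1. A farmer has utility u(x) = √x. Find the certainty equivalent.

$114,921

E[u] = 0.9·√129600 + 0.1·√22500 = 0.9·360 + 0.1·150 = 339
CE = (339)² = 114921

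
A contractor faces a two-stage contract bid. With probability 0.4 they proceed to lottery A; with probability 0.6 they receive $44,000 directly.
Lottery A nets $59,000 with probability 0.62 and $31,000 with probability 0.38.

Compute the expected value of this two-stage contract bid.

$45,744

EV(A) = 0.62 × 59000 + 0.38 × 31000 = 36580 + 11780 = 48360
Branch B: 44000 (certain)
Overall = 0.4 × 48360 + 0.6 × 44000 = 19344 + 26400 = 45744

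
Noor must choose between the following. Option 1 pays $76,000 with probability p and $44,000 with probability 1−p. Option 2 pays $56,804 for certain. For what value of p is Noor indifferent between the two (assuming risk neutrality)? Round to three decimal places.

p·76000 + (1−p)·44000 = 56804
32000p + 44000 = 56804
p = (56804 − 44000) / 32000

p = 0.400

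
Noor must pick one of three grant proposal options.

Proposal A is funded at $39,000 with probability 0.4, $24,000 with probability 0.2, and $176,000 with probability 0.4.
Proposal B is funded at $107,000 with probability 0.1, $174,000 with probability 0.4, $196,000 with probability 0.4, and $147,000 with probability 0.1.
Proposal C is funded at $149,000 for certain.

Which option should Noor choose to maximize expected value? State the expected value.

Proposal A = 0.4 × 39000 + 0.2 × 24000 + 0.4 × 176000 = 15600 + 4800 + 70400 = 90800
Proposal B = 0.1 × 107000 + 0.4 × 174000 + 0.4 × 196000 + 0.1 × 147000 = 10700 + 69600 + 78400 + 14700 = 173400
Proposal C: 149000 (certain)

Proposal B ($173,400)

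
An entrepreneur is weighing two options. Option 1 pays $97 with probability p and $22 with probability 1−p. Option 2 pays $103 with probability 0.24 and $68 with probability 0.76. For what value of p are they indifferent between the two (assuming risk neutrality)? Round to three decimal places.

p = 0.725

EV(Option 2) = 0.24 × 103 + 0.76 × 68 = 24.72 + 51.68 = 76.4
p·97 + (1−p)·22 = 76.4
75p + 22 = 76.4
p = (76.4 − 22) / 75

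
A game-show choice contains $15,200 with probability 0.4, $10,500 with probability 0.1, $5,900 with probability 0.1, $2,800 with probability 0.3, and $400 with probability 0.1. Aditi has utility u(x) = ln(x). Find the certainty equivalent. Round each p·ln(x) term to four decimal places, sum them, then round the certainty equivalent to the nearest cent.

E[u] = 0.4·ln(15200) + 0.1·ln(10500) + 0.1·ln(5900) + 0.3·ln(2800) + 0.1·ln(400) = 3.8516 + 0.9259 + 0.8683 + 2.3812 + 0.5991 = 8.6261
CE = e^8.6261 ≈ 5575.29

$5,575.29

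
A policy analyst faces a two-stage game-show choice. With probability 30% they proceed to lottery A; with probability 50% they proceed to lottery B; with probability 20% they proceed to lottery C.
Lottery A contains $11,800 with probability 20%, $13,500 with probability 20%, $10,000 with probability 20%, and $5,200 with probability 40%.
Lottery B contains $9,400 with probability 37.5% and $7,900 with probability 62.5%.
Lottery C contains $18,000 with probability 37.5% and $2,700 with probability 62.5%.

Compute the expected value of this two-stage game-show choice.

EV(A) = 0.2 × 11800 + 0.2 × 13500 + 0.2 × 10000 + 0.4 × 5200 = 2360 + 2700 + 2000 + 2080 = 9140
EV(B) = 0.375 × 9400 + 0.625 × 7900 = 3525 + 4937.5 = 8462.5
EV(C) = 0.375 × 18000 + 0.625 × 2700 = 6750 + 1687.5 = 8437.5
Overall = 0.3 × 9140 + 0.5 × 8462.5 + 0.2 × 8437.5 = 2742 + 4231.25 + 1687.5 = 8660.75

$8,660.75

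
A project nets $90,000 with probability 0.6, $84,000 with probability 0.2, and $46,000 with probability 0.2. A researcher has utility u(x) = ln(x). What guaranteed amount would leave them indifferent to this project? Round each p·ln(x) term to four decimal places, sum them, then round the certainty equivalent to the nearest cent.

E[u] = 0.6·ln(90000) + 0.2·ln(84000) + 0.2·ln(46000) = 6.8445 + 2.2677 + 2.1473 = 11.2595
CE = e^11.2595 ≈ 77613.76

$77,613.76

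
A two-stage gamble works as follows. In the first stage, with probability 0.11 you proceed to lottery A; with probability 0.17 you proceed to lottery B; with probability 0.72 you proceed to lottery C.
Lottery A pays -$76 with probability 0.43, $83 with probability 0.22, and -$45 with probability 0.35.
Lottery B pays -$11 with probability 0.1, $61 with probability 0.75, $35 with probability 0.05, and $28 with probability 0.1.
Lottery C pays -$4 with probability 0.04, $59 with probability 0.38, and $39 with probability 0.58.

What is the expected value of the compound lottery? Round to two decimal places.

$37.36

EV(A) = 0.43 × (-76) + 0.22 × 83 + 0.35 × (-45) = -32.68 + 18.26 − 15.75 = -30.17
EV(B) = 0.1 × (-11) + 0.75 × 61 + 0.05 × 35 + 0.1 × 28 = -1.1 + 45.75 + 1.75 + 2.8 = 49.2
EV(C) = 0.04 × (-4) + 0.38 × 59 + 0.58 × 39 = -0.16 + 22.42 + 22.62 = 44.88
Overall = 0.11 × (-30.17) + 0.17 × 49.2 + 0.72 × 44.88 = -3.3187 + 8.364 + 32.3136 = 37.3589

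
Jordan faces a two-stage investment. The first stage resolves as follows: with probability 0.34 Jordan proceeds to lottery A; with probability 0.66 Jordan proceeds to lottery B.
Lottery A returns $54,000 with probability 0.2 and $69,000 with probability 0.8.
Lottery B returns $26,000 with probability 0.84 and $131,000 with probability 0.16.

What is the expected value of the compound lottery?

$50,688

EV(A) = 0.2 × 54000 + 0.8 × 69000 = 10800 + 55200 = 66000
EV(B) = 0.84 × 26000 + 0.16 × 131000 = 21840 + 20960 = 42800
Overall = 0.34 × 66000 + 0.66 × 42800 = 22440 + 28248 = 50688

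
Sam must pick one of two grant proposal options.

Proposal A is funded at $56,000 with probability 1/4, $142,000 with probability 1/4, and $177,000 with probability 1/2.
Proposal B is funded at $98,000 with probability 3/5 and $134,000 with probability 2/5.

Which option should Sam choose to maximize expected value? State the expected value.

Proposal A ($138,000)

Proposal A = 1/4 × 56000 + 1/4 × 142000 + 1/2 × 177000 = 14000 + 35500 + 88500 = 138000
Proposal B = 3/5 × 98000 + 2/5 × 134000 = 58800 + 53600 = 112400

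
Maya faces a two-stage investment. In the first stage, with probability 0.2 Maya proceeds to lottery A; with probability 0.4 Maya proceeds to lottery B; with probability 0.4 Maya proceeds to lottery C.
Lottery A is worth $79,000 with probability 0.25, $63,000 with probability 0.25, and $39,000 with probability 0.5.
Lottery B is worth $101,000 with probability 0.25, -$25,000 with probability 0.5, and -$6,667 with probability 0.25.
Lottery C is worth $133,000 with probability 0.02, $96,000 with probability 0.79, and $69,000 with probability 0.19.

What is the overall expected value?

EV(A) = 0.25 × 79000 + 0.25 × 63000 + 0.5 × 39000 = 19750 + 15750 + 19500 = 55000
EV(B) = 0.25 × 101000 + 0.5 × (-25000) + 0.25 × (-6667) = 25250 − 12500 − 1666.75 = 11083.25
EV(C) = 0.02 × 133000 + 0.79 × 96000 + 0.19 × 69000 = 2660 + 75840 + 13110 = 91610
Overall = 0.2 × 55000 + 0.4 × 11083.25 + 0.4 × 91610 = 11000 + 4433.3 + 36644 = 52077.3

$52,077.30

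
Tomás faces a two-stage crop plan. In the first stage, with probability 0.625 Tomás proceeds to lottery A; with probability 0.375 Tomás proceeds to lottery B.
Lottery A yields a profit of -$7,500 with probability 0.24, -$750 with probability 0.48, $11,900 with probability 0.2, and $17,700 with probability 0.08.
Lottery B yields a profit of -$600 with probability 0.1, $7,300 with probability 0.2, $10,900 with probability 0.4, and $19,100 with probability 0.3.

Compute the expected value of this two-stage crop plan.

$5,331.25

EV(A) = 0.24 × (-7500) + 0.48 × (-750) + 0.2 × 11900 + 0.08 × 17700 = -1800 − 360 + 2380 + 1416 = 1636
EV(B) = 0.1 × (-600) + 0.2 × 7300 + 0.4 × 10900 + 0.3 × 19100 = -60 + 1460 + 4360 + 5730 = 11490
Overall = 0.625 × 1636 + 0.375 × 11490 = 1022.5 + 4308.75 = 5331.25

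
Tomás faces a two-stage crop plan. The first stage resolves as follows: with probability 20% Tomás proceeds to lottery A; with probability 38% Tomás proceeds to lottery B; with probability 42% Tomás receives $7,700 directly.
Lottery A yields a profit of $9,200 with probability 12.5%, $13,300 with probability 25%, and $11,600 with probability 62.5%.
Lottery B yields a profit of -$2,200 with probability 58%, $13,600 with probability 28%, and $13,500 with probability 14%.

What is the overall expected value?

EV(A) = 0.125 × 9200 + 0.25 × 13300 + 0.625 × 11600 = 1150 + 3325 + 7250 = 11725
EV(B) = 0.58 × (-2200) + 0.28 × 13600 + 0.14 × 13500 = -1276 + 3808 + 1890 = 4422
Branch C: 7700 (certain)
Overall = 0.2 × 11725 + 0.38 × 4422 + 0.42 × 7700 = 2345 + 1680.36 + 3234 = 7259.36

$7,259.36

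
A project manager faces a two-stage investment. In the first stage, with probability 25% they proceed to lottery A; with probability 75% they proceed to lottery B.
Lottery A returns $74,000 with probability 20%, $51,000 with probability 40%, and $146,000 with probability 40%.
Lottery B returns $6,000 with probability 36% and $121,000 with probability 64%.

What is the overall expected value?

EV(A) = 0.2 × 74000 + 0.4 × 51000 + 0.4 × 146000 = 14800 + 20400 + 58400 = 93600
EV(B) = 0.36 × 6000 + 0.64 × 121000 = 2160 + 77440 = 79600
Overall = 0.25 × 93600 + 0.75 × 79600 = 23400 + 59700 = 83100

$83,100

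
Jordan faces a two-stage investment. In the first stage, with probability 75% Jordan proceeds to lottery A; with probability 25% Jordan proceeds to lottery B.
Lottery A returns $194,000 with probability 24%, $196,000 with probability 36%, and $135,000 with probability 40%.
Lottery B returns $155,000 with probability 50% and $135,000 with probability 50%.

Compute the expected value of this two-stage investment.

EV(A) = 0.24 × 194000 + 0.36 × 196000 + 0.4 × 135000 = 46560 + 70560 + 54000 = 171120
EV(B) = 0.5 × 155000 + 0.5 × 135000 = 77500 + 67500 = 145000
Overall = 0.75 × 171120 + 0.25 × 145000 = 128340 + 36250 = 164590

$164,590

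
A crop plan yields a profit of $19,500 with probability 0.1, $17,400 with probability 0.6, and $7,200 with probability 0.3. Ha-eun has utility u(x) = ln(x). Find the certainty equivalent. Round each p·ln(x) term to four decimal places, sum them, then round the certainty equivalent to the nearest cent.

E[u] = 0.1·ln(19500) + 0.6·ln(17400) + 0.3·ln(7200) = 0.9878 + 5.8585 + 2.6646 = 9.5109
CE = e^9.5109 ≈ 13506.14

$13,506.14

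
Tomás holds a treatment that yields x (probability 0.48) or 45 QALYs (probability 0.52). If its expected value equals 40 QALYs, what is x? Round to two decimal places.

0.48·x + 0.52·45 = 40
0.48·x = 40 − 23.4 = 16.6
x = 16.6 / 0.48 = 34.5833

x = 34.58 QALYs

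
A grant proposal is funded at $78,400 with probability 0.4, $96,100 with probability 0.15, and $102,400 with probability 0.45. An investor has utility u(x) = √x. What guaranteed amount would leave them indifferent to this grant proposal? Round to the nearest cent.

$91,506.25

E[u] = 0.4·√78400 + 0.15·√96100 + 0.45·√102400 = 0.4·280 + 0.15·310 + 0.45·320 = 302.5
CE = (302.5)² = 91506.25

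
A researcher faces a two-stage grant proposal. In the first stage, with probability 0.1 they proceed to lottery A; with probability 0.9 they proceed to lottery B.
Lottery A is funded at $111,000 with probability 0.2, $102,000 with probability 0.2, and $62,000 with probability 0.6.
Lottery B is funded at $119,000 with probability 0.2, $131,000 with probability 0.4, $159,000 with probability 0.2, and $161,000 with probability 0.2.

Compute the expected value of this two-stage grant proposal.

EV(A) = 0.2 × 111000 + 0.2 × 102000 + 0.6 × 62000 = 22200 + 20400 + 37200 = 79800
EV(B) = 0.2 × 119000 + 0.4 × 131000 + 0.2 × 159000 + 0.2 × 161000 = 23800 + 52400 + 31800 + 32200 = 140200
Overall = 0.1 × 79800 + 0.9 × 140200 = 7980 + 126180 = 134160

$134,160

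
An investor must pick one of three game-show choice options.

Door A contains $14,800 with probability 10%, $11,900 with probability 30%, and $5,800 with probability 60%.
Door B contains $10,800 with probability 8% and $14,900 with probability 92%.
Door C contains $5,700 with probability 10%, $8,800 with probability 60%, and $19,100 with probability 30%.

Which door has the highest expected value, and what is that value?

Door B ($14,572)

Door A = 0.1 × 14800 + 0.3 × 11900 + 0.6 × 5800 = 1480 + 3570 + 3480 = 8530
Door B = 0.08 × 10800 + 0.92 × 14900 = 864 + 13708 = 14572
Door C = 0.1 × 5700 + 0.6 × 8800 + 0.3 × 19100 = 570 + 5280 + 5730 = 11580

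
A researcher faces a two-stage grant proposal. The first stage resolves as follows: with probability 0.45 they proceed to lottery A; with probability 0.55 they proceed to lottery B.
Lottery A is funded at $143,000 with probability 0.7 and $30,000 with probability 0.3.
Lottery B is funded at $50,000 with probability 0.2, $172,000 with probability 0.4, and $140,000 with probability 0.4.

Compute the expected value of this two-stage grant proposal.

EV(A) = 0.7 × 143000 + 0.3 × 30000 = 100100 + 9000 = 109100
EV(B) = 0.2 × 50000 + 0.4 × 172000 + 0.4 × 140000 = 10000 + 68800 + 56000 = 134800
Overall = 0.45 × 109100 + 0.55 × 134800 = 49095 + 74140 = 123235

$123,235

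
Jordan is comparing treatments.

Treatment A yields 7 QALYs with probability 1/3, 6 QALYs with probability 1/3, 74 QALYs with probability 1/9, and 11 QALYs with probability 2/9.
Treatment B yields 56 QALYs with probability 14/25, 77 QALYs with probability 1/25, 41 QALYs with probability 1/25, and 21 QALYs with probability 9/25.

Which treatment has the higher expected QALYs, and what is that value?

Treatment A = 1/3 × 7 + 1/3 × 6 + 1/9 × 74 + 2/9 × 11 = 2.3333 + 2 + 8.2222 + 2.4444 = 15
Treatment B = 14/25 × 56 + 1/25 × 77 + 1/25 × 41 + 9/25 × 21 = 31.36 + 3.08 + 1.64 + 7.56 = 43.64

Treatment B (43.64 QALYs)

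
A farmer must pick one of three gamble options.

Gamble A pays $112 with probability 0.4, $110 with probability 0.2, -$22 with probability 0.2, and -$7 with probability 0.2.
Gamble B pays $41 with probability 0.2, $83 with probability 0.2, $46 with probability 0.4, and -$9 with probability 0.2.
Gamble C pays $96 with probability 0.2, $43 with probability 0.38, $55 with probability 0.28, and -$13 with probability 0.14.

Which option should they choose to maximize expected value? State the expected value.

Gamble A ($61)

Gamble A = 0.4 × 112 + 0.2 × 110 + 0.2 × (-22) + 0.2 × (-7) = 44.8 + 22 − 4.4 − 1.4 = 61
Gamble B = 0.2 × 41 + 0.2 × 83 + 0.4 × 46 + 0.2 × (-9) = 8.2 + 16.6 + 18.4 − 1.8 = 41.4
Gamble C = 0.2 × 96 + 0.38 × 43 + 0.28 × 55 + 0.14 × (-13) = 19.2 + 16.34 + 15.4 − 1.82 = 49.12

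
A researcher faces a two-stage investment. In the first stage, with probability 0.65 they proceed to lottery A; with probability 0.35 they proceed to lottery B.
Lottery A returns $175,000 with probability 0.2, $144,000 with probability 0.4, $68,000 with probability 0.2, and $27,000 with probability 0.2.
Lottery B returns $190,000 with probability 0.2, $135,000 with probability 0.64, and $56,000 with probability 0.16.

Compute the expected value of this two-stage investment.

EV(A) = 0.2 × 175000 + 0.4 × 144000 + 0.2 × 68000 + 0.2 × 27000 = 35000 + 57600 + 13600 + 5400 = 111600
EV(B) = 0.2 × 190000 + 0.64 × 135000 + 0.16 × 56000 = 38000 + 86400 + 8960 = 133360
Overall = 0.65 × 111600 + 0.35 × 133360 = 72540 + 46676 = 119216

$119,216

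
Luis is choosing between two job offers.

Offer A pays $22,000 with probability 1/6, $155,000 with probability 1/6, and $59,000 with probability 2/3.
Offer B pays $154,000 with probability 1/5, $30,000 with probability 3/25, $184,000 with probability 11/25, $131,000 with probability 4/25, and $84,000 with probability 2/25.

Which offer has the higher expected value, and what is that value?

Offer A = 1/6 × 22000 + 1/6 × 155000 + 2/3 × 59000 = 3666.6667 + 25833.3333 + 39333.3333 = 68833.3333
Offer B = 1/5 × 154000 + 3/25 × 30000 + 11/25 × 184000 + 4/25 × 131000 + 2/25 × 84000 = 30800 + 3600 + 80960 + 20960 + 6720 = 143040

Offer B ($143,040)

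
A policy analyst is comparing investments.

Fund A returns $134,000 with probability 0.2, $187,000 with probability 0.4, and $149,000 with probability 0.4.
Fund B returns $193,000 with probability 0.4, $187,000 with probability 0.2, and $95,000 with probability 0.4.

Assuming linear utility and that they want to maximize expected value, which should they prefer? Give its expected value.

Fund A ($161,200)

Fund A = 0.2 × 134000 + 0.4 × 187000 + 0.4 × 149000 = 26800 + 74800 + 59600 = 161200
Fund B = 0.4 × 193000 + 0.2 × 187000 + 0.4 × 95000 = 77200 + 37400 + 38000 = 152600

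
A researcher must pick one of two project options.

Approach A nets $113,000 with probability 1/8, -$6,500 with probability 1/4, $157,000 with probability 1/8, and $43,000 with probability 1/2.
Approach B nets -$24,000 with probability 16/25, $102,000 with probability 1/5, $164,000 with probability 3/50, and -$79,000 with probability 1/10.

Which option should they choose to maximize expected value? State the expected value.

Approach A ($53,625)

Approach A = 1/8 × 113000 + 1/4 × (-6500) + 1/8 × 157000 + 1/2 × 43000 = 14125 − 1625 + 19625 + 21500 = 53625
Approach B = 16/25 × (-24000) + 1/5 × 102000 + 3/50 × 164000 + 1/10 × (-79000) = -15360 + 20400 + 9840 − 7900 = 6980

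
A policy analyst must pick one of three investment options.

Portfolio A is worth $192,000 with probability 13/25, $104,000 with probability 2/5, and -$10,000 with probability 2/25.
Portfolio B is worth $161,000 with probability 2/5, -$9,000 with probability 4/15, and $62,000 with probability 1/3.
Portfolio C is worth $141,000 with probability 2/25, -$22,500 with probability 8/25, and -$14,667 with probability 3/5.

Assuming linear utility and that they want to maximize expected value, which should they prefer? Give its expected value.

Portfolio A ($140,640)

Portfolio A = 13/25 × 192000 + 2/5 × 104000 + 2/25 × (-10000) = 99840 + 41600 − 800 = 140640
Portfolio B = 2/5 × 161000 + 4/15 × (-9000) + 1/3 × 62000 = 64400 − 2400 + 20666.6667 = 82666.6667
Portfolio C = 2/25 × 141000 + 8/25 × (-22500) + 3/5 × (-14667) = 11280 − 7200 − 8800.2 = -4720.2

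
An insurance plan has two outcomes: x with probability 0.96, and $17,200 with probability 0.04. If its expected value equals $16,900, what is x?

x = $16,887.50

0.96·x + 0.04·17200 = 16900
0.96·x = 16900 − 688 = 16212
x = 16212 / 0.96 = 16887.5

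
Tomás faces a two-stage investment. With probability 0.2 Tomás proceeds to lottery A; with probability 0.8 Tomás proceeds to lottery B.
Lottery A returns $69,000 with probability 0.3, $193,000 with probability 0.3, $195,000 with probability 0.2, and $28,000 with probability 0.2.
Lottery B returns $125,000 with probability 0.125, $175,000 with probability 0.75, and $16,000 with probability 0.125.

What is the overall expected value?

EV(A) = 0.3 × 69000 + 0.3 × 193000 + 0.2 × 195000 + 0.2 × 28000 = 20700 + 57900 + 39000 + 5600 = 123200
EV(B) = 0.125 × 125000 + 0.75 × 175000 + 0.125 × 16000 = 15625 + 131250 + 2000 = 148875
Overall = 0.2 × 123200 + 0.8 × 148875 = 24640 + 119100 = 143740

$143,740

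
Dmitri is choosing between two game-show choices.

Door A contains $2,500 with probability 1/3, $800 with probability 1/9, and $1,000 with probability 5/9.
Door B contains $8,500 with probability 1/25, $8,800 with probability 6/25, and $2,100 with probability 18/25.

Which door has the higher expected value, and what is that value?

Door B ($3,964)

Door A = 1/3 × 2500 + 1/9 × 800 + 5/9 × 1000 = 833.3333 + 88.8889 + 555.5556 = 1477.7778
Door B = 1/25 × 8500 + 6/25 × 8800 + 18/25 × 2100 = 340 + 2112 + 1512 = 3964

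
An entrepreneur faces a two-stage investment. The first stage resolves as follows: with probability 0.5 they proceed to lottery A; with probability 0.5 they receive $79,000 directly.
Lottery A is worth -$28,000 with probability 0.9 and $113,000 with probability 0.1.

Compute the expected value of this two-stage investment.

EV(A) = 0.9 × (-28000) + 0.1 × 113000 = -25200 + 11300 = -13900
Branch B: 79000 (certain)
Overall = 0.5 × (-13900) + 0.5 × 79000 = -6950 + 39500 = 32550

$32,550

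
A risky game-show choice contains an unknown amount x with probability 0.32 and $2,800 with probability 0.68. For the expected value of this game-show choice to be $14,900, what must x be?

0.32·x + 0.68·2800 = 14900
0.32·x = 14900 − 1904 = 12996
x = 12996 / 0.32 = 40612.5

x = $40,612.50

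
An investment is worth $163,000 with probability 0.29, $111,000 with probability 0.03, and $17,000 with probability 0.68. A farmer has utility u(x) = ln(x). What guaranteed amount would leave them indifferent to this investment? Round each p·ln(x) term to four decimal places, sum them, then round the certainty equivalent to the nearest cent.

E[u] = 0.29·ln(163000) + 0.03·ln(111000) + 0.68·ln(17000) = 3.4804 + 0.3485 + 6.6239 = 10.4528
CE = e^10.4528 ≈ 34641.23

$34,641.23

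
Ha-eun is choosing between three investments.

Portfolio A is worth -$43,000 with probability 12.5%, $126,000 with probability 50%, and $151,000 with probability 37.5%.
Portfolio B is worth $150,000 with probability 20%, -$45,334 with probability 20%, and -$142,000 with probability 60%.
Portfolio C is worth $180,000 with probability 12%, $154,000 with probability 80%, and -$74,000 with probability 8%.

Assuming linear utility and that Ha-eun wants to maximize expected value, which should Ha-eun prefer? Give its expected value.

Portfolio C ($138,880)

Portfolio A = 0.125 × (-43000) + 0.5 × 126000 + 0.375 × 151000 = -5375 + 63000 + 56625 = 114250
Portfolio B = 0.2 × 150000 + 0.2 × (-45334) + 0.6 × (-142000) = 30000 − 9066.8 − 85200 = -64266.8
Portfolio C = 0.12 × 180000 + 0.8 × 154000 + 0.08 × (-74000) = 21600 + 123200 − 5920 = 138880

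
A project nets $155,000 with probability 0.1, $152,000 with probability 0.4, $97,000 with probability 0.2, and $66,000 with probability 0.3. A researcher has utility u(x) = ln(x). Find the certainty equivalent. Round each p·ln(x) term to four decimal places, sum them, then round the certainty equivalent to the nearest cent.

E[u] = 0.1·ln(155000) + 0.4·ln(152000) + 0.2·ln(97000) + 0.3·ln(66000) = 1.1951 + 4.7727 + 2.2965 + 3.3292 = 11.5935
CE = e^11.5935 ≈ 108390.96

$108,390.96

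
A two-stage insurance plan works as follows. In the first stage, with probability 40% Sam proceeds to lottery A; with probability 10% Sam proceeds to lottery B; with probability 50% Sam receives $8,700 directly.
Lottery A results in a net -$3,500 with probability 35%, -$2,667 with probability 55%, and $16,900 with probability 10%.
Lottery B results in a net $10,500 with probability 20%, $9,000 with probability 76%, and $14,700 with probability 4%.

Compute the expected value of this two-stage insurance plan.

$4,902.06

EV(A) = 0.35 × (-3500) + 0.55 × (-2667) + 0.1 × 16900 = -1225 − 1466.85 + 1690 = -1001.85
EV(B) = 0.2 × 10500 + 0.76 × 9000 + 0.04 × 14700 = 2100 + 6840 + 588 = 9528
Branch C: 8700 (certain)
Overall = 0.4 × (-1001.85) + 0.1 × 9528 + 0.5 × 8700 = -400.74 + 952.8 + 4350 = 4902.06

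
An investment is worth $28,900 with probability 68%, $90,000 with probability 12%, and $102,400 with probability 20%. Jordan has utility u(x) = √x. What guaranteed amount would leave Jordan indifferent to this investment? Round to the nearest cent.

E[u] = 0.68·√28900 + 0.12·√90000 + 0.2·√102400 = 0.68·170 + 0.12·300 + 0.2·320 = 215.6
CE = (215.6)² = 46483.36

$46,483.36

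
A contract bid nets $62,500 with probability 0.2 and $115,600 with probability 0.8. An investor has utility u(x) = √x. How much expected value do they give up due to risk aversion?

$1,296

E[u] = 0.2·√62500 + 0.8·√115600 = 0.2·250 + 0.8·340 = 322
CE = (322)² = 103684
Risk premium = EV − CE = 104980 − 103684 = 1296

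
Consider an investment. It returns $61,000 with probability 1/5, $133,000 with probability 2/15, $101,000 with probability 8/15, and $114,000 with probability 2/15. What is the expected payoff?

EV = 1/5 × 61000 + 2/15 × 133000 + 8/15 × 101000 + 2/15 × 114000 = 12200 + 17733.3333 + 53866.6667 + 15200 = 99000

$99,000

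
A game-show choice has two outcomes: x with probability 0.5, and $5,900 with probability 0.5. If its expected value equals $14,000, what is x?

x = $22,100

0.5·x + 0.5·5900 = 14000
0.5·x = 14000 − 2950 = 11050
x = 11050 / 0.5 = 22100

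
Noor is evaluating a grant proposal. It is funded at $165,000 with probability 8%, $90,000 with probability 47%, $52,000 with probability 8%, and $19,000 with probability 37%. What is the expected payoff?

$66,690

EV = 0.08 × 165000 + 0.47 × 90000 + 0.08 × 52000 + 0.37 × 19000 = 13200 + 42300 + 4160 + 7030 = 66690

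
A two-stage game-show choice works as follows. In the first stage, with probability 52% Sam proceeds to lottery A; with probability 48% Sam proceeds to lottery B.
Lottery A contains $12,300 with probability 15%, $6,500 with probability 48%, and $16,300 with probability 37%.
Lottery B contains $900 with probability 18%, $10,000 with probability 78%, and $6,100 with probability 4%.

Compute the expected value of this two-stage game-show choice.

$9,656.80

EV(A) = 0.15 × 12300 + 0.48 × 6500 + 0.37 × 16300 = 1845 + 3120 + 6031 = 10996
EV(B) = 0.18 × 900 + 0.78 × 10000 + 0.04 × 6100 = 162 + 7800 + 244 = 8206
Overall = 0.52 × 10996 + 0.48 × 8206 = 5717.92 + 3938.88 = 9656.8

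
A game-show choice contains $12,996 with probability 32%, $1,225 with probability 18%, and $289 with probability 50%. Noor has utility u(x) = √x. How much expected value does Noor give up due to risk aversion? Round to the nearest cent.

$1,894.08

E[u] = 0.32·√12996 + 0.18·√1225 + 0.5·√289 = 0.32·114 + 0.18·35 + 0.5·17 = 51.28
CE = (51.28)² = 2629.6384
Risk premium = EV − CE = 4523.72 − 2629.6384 = 1894.0816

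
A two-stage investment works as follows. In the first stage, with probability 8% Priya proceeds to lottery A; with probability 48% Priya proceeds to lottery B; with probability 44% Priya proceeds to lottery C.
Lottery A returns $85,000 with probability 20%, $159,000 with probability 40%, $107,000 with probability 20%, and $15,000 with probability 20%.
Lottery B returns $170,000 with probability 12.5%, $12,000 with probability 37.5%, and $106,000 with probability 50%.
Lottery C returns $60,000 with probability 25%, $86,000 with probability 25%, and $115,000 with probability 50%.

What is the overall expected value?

EV(A) = 0.2 × 85000 + 0.4 × 159000 + 0.2 × 107000 + 0.2 × 15000 = 17000 + 63600 + 21400 + 3000 = 105000
EV(B) = 0.125 × 170000 + 0.375 × 12000 + 0.5 × 106000 = 21250 + 4500 + 53000 = 78750
EV(C) = 0.25 × 60000 + 0.25 × 86000 + 0.5 × 115000 = 15000 + 21500 + 57500 = 94000
Overall = 0.08 × 105000 + 0.48 × 78750 + 0.44 × 94000 = 8400 + 37800 + 41360 = 87560

$87,560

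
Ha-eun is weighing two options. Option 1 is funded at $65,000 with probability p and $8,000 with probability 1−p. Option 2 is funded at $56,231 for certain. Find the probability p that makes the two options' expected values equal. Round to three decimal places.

p·65000 + (1−p)·8000 = 56231
57000p + 8000 = 56231
p = (56231 − 8000) / 57000

p = 0.846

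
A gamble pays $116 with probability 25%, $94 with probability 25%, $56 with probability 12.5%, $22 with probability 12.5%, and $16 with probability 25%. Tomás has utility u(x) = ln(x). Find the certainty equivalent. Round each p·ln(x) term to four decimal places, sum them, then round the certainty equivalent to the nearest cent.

E[u] = 0.25·ln(116) + 0.25·ln(94) + 0.125·ln(56) + 0.125·ln(22) + 0.25·ln(16) = 1.1884 + 1.1358 + 0.5032 + 0.3864 + 0.6931 = 3.9069
CE = e^3.9069 ≈ 49.74

$49.74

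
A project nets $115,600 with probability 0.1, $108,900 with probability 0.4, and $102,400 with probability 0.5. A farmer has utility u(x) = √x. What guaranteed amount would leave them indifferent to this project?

E[u] = 0.1·√115600 + 0.4·√108900 + 0.5·√102400 = 0.1·340 + 0.4·330 + 0.5·320 = 326
CE = (326)² = 106276

$106,276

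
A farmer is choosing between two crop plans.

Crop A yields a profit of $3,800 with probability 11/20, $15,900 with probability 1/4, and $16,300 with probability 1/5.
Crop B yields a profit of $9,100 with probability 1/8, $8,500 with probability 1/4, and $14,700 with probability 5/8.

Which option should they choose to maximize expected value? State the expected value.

Crop B ($12,450)

Crop A = 11/20 × 3800 + 1/4 × 15900 + 1/5 × 16300 = 2090 + 3975 + 3260 = 9325
Crop B = 1/8 × 9100 + 1/4 × 8500 + 5/8 × 14700 = 1137.5 + 2125 + 9187.5 = 12450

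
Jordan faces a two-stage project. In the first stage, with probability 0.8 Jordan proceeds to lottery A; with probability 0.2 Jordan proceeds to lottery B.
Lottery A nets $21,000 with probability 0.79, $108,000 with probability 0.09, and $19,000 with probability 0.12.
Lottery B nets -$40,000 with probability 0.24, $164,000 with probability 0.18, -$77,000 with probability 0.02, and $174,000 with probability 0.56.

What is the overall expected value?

EV(A) = 0.79 × 21000 + 0.09 × 108000 + 0.12 × 19000 = 16590 + 9720 + 2280 = 28590
EV(B) = 0.24 × (-40000) + 0.18 × 164000 + 0.02 × (-77000) + 0.56 × 174000 = -9600 + 29520 − 1540 + 97440 = 115820
Overall = 0.8 × 28590 + 0.2 × 115820 = 22872 + 23164 = 46036

$46,036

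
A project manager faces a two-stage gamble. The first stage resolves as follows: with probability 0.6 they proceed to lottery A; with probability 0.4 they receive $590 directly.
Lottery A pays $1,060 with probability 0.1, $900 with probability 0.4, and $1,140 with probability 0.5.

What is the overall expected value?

EV(A) = 0.1 × 1060 + 0.4 × 900 + 0.5 × 1140 = 106 + 360 + 570 = 1036
Branch B: 590 (certain)
Overall = 0.6 × 1036 + 0.4 × 590 = 621.6 + 236 = 857.6

$857.60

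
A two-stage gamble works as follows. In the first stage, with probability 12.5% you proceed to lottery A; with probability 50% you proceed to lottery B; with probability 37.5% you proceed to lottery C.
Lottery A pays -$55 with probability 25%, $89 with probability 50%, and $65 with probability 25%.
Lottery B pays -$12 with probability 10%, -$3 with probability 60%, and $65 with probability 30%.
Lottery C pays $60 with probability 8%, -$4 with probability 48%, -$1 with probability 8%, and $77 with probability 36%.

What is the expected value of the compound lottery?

EV(A) = 0.25 × (-55) + 0.5 × 89 + 0.25 × 65 = -13.75 + 44.5 + 16.25 = 47
EV(B) = 0.1 × (-12) + 0.6 × (-3) + 0.3 × 65 = -1.2 − 1.8 + 19.5 = 16.5
EV(C) = 0.08 × 60 + 0.48 × (-4) + 0.08 × (-1) + 0.36 × 77 = 4.8 − 1.92 − 0.08 + 27.72 = 30.52
Overall = 0.125 × 47 + 0.5 × 16.5 + 0.375 × 30.52 = 5.875 + 8.25 + 11.445 = 25.57

$25.57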